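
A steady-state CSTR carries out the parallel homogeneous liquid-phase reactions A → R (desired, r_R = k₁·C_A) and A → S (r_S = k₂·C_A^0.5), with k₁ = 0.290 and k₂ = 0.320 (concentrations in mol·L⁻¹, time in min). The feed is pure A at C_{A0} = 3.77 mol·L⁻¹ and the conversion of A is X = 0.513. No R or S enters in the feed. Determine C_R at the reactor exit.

Exit C_A = C_{A0}(1−X) = 3.77×0.487 = 1.836 mol·L⁻¹.
Rates in a CSTR are evaluated at the outlet concentration: r_R = 0.290×1.836 = 0.5324, r_S = 0.320×1.836^0.5 = 0.4336.
Fraction of consumed A going to R: r_R/(r_R+r_S) = 0.5512.
C_R = 0.5512·C_{A0}·X = 0.5512×3.77×0.513 = 1.07 mol·L⁻¹.

1.07 mol·L⁻¹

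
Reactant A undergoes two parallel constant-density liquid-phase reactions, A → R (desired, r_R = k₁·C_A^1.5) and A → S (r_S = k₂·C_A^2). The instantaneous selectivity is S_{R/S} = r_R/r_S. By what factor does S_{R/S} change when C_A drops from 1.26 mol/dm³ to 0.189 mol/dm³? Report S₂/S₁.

S_{R/S} = (k₁/k₂)·C_A^-0.5, so S₂/S₁ = (C_{A,2}/C_{A,1})^-0.5.
= (0.189/1.26)^(-0.5) = (0.1500)^(-0.5) = 2.58.

2.58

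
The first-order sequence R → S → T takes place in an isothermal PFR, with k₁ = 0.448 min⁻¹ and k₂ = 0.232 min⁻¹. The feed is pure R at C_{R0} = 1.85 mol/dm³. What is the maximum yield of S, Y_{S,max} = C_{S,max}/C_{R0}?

0.493

At the optimum, C_{S,max}/C_{R0} = (k₁/k₂)^[k₂/(k₂−k₁)].
= (0.448/0.232)^(0.232/(0.232−0.448)) = (1.931)^(-1.074) = 0.4932.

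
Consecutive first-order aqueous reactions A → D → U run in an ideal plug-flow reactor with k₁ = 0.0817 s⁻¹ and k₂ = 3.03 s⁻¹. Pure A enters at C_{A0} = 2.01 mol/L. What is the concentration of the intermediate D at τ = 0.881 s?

For first-order series with pure A initially, C_D(τ) = k₁C_{A0}/(k₂−k₁)·(e^(−k₁τ) − e^(−k₂τ)).
e^(−k₁τ) = e^(−0.0817×0.881) = e^(−0.07198) = 0.9306; e^(−k₂τ) = e^(−2.669) = 0.06929.
C_D = 0.0817×2.01/(3.03−0.0817) × (0.9306−0.06929) = 0.05570×0.8613 = 0.04797 mol/L.

0.0480 mol/L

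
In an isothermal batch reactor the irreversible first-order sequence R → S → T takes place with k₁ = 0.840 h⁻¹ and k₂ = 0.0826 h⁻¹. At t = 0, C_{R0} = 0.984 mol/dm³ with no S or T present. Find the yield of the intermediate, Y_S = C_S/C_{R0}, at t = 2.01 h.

0.734

For first-order series with pure R initially, C_S(t) = k₁C_{R0}/(k₂−k₁)·(e^(−k₁t) − e^(−k₂t)).
e^(−k₁t) = e^(−0.840×2.01) = e^(−1.688) = 0.1848; e^(−k₂t) = e^(−0.1660) = 0.8470.
C_S = 0.840×0.984/(0.0826−0.840) × (0.1848−0.8470) = (-1.091)×(-0.6622) = 0.7227 mol/dm³.
Y_S = C_S/C_{R0} = 0.7227/0.984 = 0.734.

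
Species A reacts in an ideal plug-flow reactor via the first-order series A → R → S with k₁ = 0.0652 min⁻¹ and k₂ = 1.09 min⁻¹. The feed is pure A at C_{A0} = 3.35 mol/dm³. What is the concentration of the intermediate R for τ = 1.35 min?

0.146 mol/dm³

For first-order series with pure A initially, C_R(τ) = k₁C_{A0}/(k₂−k₁)·(e^(−k₁τ) − e^(−k₂τ)).
e^(−k₁τ) = e^(−0.0652×1.35) = e^(−0.08802) = 0.9157; e^(−k₂τ) = e^(−1.472) = 0.2296.
C_R = 0.0652×3.35/(1.09−0.0652) × (0.9157−0.2296) = 0.2131×0.6862 = 0.1462 mol/dm³.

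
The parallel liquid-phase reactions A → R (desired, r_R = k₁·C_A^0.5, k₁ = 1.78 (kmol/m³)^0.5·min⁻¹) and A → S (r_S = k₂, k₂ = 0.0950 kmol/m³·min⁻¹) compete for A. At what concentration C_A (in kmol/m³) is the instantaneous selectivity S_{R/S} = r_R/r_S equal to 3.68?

0.0386 kmol/m³

S_{R/S} = (k₁/k₂)·C_A^0.5 ⇒ C_A = (S·k₂/k₁)^(2).
= (3.68×0.0950/1.78)^(2) = (0.1964)^(2) = 0.0386 kmol/m³.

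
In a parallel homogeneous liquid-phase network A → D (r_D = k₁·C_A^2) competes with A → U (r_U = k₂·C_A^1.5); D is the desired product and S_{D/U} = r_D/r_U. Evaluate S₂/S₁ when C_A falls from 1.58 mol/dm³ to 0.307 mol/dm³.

S_{D/U} = (k₁/k₂)·C_A^0.5, so S₂/S₁ = (C_{A,2}/C_{A,1})^0.5.
= (0.307/1.58)^0.5 = (0.1943)^0.5 = 0.441.

0.441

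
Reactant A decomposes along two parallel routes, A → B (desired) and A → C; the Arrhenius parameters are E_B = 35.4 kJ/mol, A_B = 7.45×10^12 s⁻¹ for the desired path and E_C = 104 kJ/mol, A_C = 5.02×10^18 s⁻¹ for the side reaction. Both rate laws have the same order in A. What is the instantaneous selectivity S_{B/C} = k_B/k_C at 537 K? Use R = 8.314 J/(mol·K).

k_B/k_C = (A_B/A_C)·exp[−(E_B−E_C)/(RT)] = (A_B/A_C)·exp[(E_C−E_B)/(RT)].
(E_C−E_B)/(RT) = (104−35.4)×10³/(8.314×537) = 68600/4465 = 15.37.
k_B/k_C = (7.45×10^12/5.02×10^18)·exp(15.37) = 1.484×10^-6 × 4.710×10^6 = 6.99.
Since E_B < E_C, lowering the temperature improves selectivity toward B.

6.99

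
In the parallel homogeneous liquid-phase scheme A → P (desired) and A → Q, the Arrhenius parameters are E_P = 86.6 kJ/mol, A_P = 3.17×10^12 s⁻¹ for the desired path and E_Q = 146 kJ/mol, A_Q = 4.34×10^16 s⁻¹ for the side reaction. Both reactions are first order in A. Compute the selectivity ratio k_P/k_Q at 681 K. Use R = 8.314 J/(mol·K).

Since both paths have the same order in A, the concentration cancels and S_{P/Q} = k_P/k_Q = (A_P/A_Q)·exp[(E_Q−E_P)/(RT)].
(E_Q−E_P)/(RT) = (146−86.6)×10³/(8.314×681) = 59400/5662 = 10.49.
k_P/k_Q = (3.17×10^12/4.34×10^16)·exp(10.49) = 7.304×10^-5 × 36001 = 2.63.
Since E_P < E_Q, lowering the temperature improves selectivity toward P.

2.63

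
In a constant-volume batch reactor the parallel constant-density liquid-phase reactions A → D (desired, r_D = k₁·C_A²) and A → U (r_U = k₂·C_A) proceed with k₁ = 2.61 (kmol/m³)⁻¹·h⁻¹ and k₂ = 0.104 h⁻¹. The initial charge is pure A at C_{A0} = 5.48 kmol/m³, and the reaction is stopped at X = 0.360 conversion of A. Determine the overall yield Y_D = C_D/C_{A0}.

0.357

C_A = C_{A0}(1−X) = 3.507 kmol/m³.
Along a PFR/batch, dC_U/dC_A = −r_U/(r_D+r_U) = −k₂/(k₂+k₁·C_A).
Integrating from C_{A0} to C_A: C_U = (0.104/2.61)·ln[(0.104+2.61·5.48)/(0.104+2.61·3.51)] = 0.03985·ln(14.41/9.258) = 0.01762 kmol/m³.
Then C_D = (C_{A0}−C_A) − C_U = 1.973 − 0.01762 = 1.955 kmol/m³.
Y_D = C_D/C_{A0} = 1.955/5.48 = 0.357.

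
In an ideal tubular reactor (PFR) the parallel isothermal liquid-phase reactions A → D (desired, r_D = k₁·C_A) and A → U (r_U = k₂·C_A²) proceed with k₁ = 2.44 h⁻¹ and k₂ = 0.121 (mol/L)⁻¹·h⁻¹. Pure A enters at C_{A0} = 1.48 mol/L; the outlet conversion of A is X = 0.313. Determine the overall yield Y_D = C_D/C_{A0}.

C_A = C_{A0}(1−X) = 1.017 mol/L.
Along a PFR/batch, dC_D/dC_A = −r_D/(r_D+r_U) = −k₁/(k₁+k₂·C_A).
Integrating from C_{A0} to C_A: C_D = (2.44/0.121)·ln[(2.44+0.121·1.48)/(2.44+0.121·1.02)] = 20.17·ln(2.619/2.563) = 0.4363 mol/L.
Y_D = C_D/C_{A0} = 0.4363/1.48 = 0.295.

0.295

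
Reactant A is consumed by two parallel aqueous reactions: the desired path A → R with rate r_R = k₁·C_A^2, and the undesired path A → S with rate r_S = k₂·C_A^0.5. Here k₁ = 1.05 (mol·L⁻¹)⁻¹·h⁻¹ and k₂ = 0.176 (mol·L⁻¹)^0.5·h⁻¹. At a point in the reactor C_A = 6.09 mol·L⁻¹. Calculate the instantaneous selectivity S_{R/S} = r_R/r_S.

89.7

S_{R/S} = r_R/r_S = (k₁·C_A^2)/(k₂·C_A^0.5) = (k₁/k₂)·C_A^1.5.
= (1.05×6.090^2) / (0.176×6.090^0.5) = 38.94/0.4343 = 89.7.
Since the desired path is higher order in A, keeping C_A high (PFR or concentrated feed) favours R.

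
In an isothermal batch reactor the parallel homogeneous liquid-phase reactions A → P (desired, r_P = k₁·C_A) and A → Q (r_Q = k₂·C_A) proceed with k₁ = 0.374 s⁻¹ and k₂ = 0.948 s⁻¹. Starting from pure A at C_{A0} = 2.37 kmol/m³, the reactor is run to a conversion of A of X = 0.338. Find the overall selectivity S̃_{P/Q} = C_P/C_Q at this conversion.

C_A = C_{A0}(1−X) = 1.569 kmol/m³.
Both paths are first order in A, so the instantaneous fraction to P is constant: dC_P/d(−C_A) = k₁/(k₁+k₂) = 0.2829.
C_P = 0.2829·(C_{A0}−C_A) = 0.2829×0.8011 = 0.227 kmol/m³.
C_Q = (C_{A0}−C_A)−C_P = 0.5744 kmol/m³; S̃_{P/Q} = 0.2266/0.5744 = 0.395.

0.395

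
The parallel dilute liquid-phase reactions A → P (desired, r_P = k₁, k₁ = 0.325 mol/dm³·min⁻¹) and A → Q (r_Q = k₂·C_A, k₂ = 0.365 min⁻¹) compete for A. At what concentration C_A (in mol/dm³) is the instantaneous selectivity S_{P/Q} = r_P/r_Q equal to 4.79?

S_{P/Q} = (k₁/k₂)·C_A⁻¹ ⇒ C_A = (S·k₂/k₁)^(-1).
= (4.79×0.365/0.325)^(-1) = (5.380)^(-1) = 0.186 mol/dm³.

0.186 mol/dm³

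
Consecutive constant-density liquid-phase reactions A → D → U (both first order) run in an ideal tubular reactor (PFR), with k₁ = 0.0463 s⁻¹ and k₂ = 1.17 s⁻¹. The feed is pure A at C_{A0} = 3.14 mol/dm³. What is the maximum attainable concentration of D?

Evaluating C_D at τ_opt = ln(k₂/k₁)/(k₂−k₁) gives C_{D,max}/C_{A0} = (k₁/k₂)^[k₂/(k₂−k₁)].
= (0.0463/1.17)^(1.17/(1.17−0.0463)) = (0.03957)^(1.041) = 0.03464.
C_{D,max} = 0.03464×3.14 = 0.109 mol/dm³.

0.109 mol/dm³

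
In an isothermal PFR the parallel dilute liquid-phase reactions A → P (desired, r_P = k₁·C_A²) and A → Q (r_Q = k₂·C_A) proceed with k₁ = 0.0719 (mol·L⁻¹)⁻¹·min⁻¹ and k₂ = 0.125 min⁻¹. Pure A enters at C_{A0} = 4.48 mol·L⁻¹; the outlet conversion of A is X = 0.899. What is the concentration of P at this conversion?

2.21 mol·L⁻¹

C_A = C_{A0}(1−X) = 0.4525 mol·L⁻¹.
Along a PFR/batch, dC_Q/dC_A = −r_Q/(r_P+r_Q) = −k₂/(k₂+k₁·C_A).
Integrating from C_{A0} to C_A: C_Q = (0.125/0.0719)·ln[(0.125+0.0719·4.48)/(0.125+0.0719·0.452)] = 1.739·ln(0.4471/0.1575) = 1.814 mol·L⁻¹.
Then C_P = (C_{A0}−C_A) − C_Q = 4.028 − 1.814 = 2.214 mol·L⁻¹.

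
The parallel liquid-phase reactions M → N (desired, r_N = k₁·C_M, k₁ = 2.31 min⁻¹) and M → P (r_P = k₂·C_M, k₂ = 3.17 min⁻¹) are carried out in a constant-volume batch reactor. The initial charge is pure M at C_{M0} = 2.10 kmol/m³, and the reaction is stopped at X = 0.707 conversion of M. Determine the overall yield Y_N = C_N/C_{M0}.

0.298

C_M = C_{M0}(1−X) = 0.6153 kmol/m³.
Both paths are first order in M, so the instantaneous fraction to N is constant: dC_N/d(−C_M) = k₁/(k₁+k₂) = 0.4215.
C_N = 0.4215·(C_{M0}−C_M) = 0.4215×1.485 = 0.626 kmol/m³.
Y_N = C_N/C_{M0} = 0.6258/2.10 = 0.298.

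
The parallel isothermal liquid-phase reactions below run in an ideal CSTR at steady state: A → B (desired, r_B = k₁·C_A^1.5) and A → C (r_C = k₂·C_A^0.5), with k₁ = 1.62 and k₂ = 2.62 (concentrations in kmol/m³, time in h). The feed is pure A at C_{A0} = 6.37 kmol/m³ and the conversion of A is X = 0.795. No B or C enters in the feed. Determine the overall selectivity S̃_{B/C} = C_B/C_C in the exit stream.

0.807

Exit C_A = C_{A0}(1−X) = 6.37×0.205 = 1.306 kmol/m³.
A CSTR operates uniformly at the exit composition, giving r_B = 2.417 and r_C = 2.994 (each k·C_A^n at C_A = 1.306).
Overall selectivity = C_B/C_C = r_Bτ/(r_Cτ) = r_B/r_C = 0.807.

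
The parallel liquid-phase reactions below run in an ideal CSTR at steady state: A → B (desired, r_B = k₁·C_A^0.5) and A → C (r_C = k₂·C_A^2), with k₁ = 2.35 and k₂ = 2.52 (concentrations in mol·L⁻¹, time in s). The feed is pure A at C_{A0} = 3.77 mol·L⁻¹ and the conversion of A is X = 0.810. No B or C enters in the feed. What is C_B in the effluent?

1.85 mol·L⁻¹

Exit C_A = C_{A0}(1−X) = 3.77×0.190 = 0.7163 mol·L⁻¹.
Rates in a CSTR are evaluated at the outlet concentration: r_B = 2.35×0.7163^0.5 = 1.989, r_C = 2.52×0.7163^2 = 1.293.
Fraction of consumed A going to B: r_B/(r_B+r_C) = 0.6060.
C_B = 0.6060·C_{A0}·X = 0.6060×3.77×0.810 = 1.85 mol·L⁻¹.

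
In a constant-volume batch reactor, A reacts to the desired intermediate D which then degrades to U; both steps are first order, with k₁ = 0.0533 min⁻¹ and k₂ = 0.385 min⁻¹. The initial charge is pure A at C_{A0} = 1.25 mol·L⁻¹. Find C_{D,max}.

0.126 mol·L⁻¹

For a first-order series the maximum intermediate yield is C_{D,max}/C_{A0} = (k₁/k₂)^[k₂/(k₂−k₁)].
= (0.0533/0.385)^(0.385/(0.385−0.0533)) = (0.1384)^(1.161) = 0.1008.
C_{D,max} = 0.1008×1.25 = 0.126 mol·L⁻¹.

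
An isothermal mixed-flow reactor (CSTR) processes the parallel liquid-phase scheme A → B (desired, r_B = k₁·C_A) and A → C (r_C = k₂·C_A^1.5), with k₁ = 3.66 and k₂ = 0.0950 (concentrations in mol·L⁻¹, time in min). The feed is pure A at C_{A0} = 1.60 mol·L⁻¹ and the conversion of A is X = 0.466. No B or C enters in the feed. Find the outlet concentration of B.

Exit C_A = C_{A0}(1−X) = 1.60×0.534 = 0.8544 mol·L⁻¹.
A CSTR operates uniformly at the exit composition, giving r_B = 3.127 and r_C = 0.07503 (each k·C_A^n at C_A = 0.8544).
Fraction of consumed A going to B: r_B/(r_B+r_C) = 0.9766.
C_B = 0.9766·C_{A0}·X = 0.9766×1.60×0.466 = 0.728 mol·L⁻¹.

0.728 mol·L⁻¹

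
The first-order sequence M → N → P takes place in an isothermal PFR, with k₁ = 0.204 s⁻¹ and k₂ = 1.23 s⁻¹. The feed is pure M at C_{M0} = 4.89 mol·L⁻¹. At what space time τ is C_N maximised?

The intermediate peaks when r₁ = r₂, i.e. k₁e^(−k₁τ) = k₂e^(−k₂τ), giving τ_opt = ln(k₂/k₁)/(k₂−k₁).
= ln(1.23/0.204)/(1.23−0.204) = ln(6.029)/1.026 = 1.797/1.026 = 1.75 s.

1.75 s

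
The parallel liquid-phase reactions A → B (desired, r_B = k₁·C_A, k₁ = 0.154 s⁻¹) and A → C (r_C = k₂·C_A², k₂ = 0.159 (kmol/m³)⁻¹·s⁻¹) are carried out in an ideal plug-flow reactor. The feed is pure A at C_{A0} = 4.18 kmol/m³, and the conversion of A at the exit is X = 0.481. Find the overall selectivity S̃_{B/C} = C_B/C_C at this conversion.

0.313

C_A = C_{A0}(1−X) = 2.169 kmol/m³.
Along a PFR/batch, dC_B/dC_A = −r_B/(r_B+r_C) = −k₁/(k₁+k₂·C_A).
Integrating from C_{A0} to C_A: C_B = (0.154/0.159)·ln[(0.154+0.159·4.18)/(0.154+0.159·2.17)] = 0.9686·ln(0.8186/0.4989) = 0.4796 kmol/m³.
C_C = (C_{A0}−C_A)−C_B = 1.531 kmol/m³; S̃_{B/C} = 0.4796/1.531 = 0.313.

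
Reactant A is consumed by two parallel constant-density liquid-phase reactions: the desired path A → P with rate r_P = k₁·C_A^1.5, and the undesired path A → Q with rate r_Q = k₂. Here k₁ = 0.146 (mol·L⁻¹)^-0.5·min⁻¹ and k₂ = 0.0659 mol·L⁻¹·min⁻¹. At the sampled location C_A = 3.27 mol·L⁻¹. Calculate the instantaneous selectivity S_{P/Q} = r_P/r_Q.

S_{P/Q} = r_P/r_Q = (k₁·C_A^1.5)/(k₂) = (k₁/k₂)·C_A^1.5.
= (0.146×3.270^1.5) / (0.0659) = 0.8633/0.06590 = 13.1.
Since the desired path is higher order in A, keeping C_A high (PFR or concentrated feed) favours P.

13.1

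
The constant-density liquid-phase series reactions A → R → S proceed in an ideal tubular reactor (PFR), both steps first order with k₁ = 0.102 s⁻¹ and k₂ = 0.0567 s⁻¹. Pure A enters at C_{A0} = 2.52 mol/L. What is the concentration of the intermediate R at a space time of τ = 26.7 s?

For first-order series with pure A initially, C_R(τ) = k₁C_{A0}/(k₂−k₁)·(e^(−k₁τ) − e^(−k₂τ)).
e^(−k₁τ) = e^(−0.102×26.7) = e^(−2.723) = 0.06565; e^(−k₂τ) = e^(−1.514) = 0.2201.
C_R = 0.102×2.52/(0.0567−0.102) × (0.06565−0.2201) = (-5.674)×(-0.1544) = 0.8761 mol/L.

0.876 mol/L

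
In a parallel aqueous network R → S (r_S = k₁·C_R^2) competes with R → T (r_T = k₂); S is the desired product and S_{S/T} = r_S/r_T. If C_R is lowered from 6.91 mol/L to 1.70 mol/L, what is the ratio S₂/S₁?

S_{S/T} = (k₁/k₂)·C_R^2, so S₂/S₁ = (C_{R,2}/C_{R,1})^2.
= (1.70/6.91)^2 = (0.2460)^2 = 0.0605.

0.0605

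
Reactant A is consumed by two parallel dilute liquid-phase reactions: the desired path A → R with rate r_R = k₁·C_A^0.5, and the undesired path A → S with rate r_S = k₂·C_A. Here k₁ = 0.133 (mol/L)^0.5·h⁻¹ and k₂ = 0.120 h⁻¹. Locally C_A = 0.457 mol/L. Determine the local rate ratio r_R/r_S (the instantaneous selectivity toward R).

1.64

S_{R/S} = r_R/r_S = (k₁·C_A^0.5)/(k₂·C_A) = (k₁/k₂)·C_A^-0.5.
= (0.133×0.4570^0.5) / (0.120×0.4570) = 0.08991/0.05484 = 1.64.
The undesired path is higher order in A, so low C_A (CSTR or dilute feed) favours R.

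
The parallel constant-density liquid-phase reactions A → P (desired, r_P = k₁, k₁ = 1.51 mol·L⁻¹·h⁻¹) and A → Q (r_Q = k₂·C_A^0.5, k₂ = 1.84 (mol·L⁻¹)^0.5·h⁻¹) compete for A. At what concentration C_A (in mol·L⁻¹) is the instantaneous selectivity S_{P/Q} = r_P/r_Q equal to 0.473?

3.01 mol·L⁻¹

S_{P/Q} = (k₁/k₂)·C_A^-0.5 ⇒ C_A = (S·k₂/k₁)^(-2).
= (0.473×1.84/1.51)^(-2) = (0.5764)^(-2) = 3.01 mol·L⁻¹.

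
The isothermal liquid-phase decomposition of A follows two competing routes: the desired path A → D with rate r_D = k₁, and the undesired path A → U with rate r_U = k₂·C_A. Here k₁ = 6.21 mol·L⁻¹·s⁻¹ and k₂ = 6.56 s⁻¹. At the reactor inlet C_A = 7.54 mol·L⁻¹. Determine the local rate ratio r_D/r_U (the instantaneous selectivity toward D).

0.126

S_{D/U} = r_D/r_U = (k₁)/(k₂·C_A) = (k₁/k₂)·C_A⁻¹.
= (6.21) / (6.56×7.540) = 6.210/49.46 = 0.126.
The undesired path is higher order in A, so low C_A (CSTR or dilute feed) favours D.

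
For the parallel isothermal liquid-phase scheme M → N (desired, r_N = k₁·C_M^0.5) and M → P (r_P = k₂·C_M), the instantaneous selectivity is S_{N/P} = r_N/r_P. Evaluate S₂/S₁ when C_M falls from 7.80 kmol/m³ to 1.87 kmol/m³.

S_{N/P} = (k₁/k₂)·C_M^-0.5, so S₂/S₁ = (C_{M,2}/C_{M,1})^-0.5.
= (1.87/7.80)^(-0.5) = (0.2397)^(-0.5) = 2.04.
Selectivity toward N rises as C_M falls — low-concentration operation is favoured.

2.04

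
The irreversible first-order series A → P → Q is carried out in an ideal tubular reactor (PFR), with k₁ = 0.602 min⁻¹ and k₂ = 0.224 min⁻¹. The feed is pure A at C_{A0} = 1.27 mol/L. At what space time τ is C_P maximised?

For first-order series the maximum of C_P occurs at τ_opt = ln(k₂/k₁)/(k₂−k₁).
= ln(0.224/0.602)/(0.224−0.602) = ln(0.3721)/-0.3780 = -0.9886/-0.3780 = 2.62 min.

2.62 min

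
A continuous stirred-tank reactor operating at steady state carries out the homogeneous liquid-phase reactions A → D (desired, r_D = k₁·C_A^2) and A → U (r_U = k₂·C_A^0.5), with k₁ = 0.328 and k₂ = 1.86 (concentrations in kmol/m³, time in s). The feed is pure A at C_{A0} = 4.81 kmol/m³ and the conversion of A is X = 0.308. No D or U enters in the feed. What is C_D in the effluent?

Exit C_A = C_{A0}(1−X) = 4.81×0.692 = 3.329 kmol/m³.
Rates in a CSTR are evaluated at the outlet concentration: r_D = 0.328×3.329^2 = 3.634, r_U = 1.86×3.329^0.5 = 3.393.
Fraction of consumed A going to D: r_D/(r_D+r_U) = 0.5171.
C_D = 0.5171·C_{A0}·X = 0.5171×4.81×0.308 = 0.766 kmol/m³.

0.766 kmol/m³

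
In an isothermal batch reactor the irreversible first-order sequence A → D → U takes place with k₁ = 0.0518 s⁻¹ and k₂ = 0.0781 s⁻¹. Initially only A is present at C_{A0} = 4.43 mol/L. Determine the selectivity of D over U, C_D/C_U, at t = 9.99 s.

For first-order series with pure A initially, C_D(t) = k₁C_{A0}/(k₂−k₁)·(e^(−k₁t) − e^(−k₂t)).
e^(−k₁t) = e^(−0.0518×9.99) = e^(−0.5175) = 0.5960; e^(−k₂t) = e^(−0.7802) = 0.4583.
C_D = 0.0518×4.43/(0.0781−0.0518) × (0.5960−0.4583) = 8.725×0.1377 = 1.202 mol/L.
C_A = C_{A0}e^(−k₁t) = 2.640 mol/L, so C_U = C_{A0}−C_A−C_D = 0.5880 mol/L; C_D/C_U = 2.04.

2.04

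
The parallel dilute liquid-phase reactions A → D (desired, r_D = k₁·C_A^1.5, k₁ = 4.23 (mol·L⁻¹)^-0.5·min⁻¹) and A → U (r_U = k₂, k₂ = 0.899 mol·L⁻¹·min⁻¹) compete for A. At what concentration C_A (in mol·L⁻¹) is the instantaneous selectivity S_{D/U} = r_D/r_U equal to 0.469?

S_{D/U} = (k₁/k₂)·C_A^1.5 ⇒ C_A = (S·k₂/k₁)^(1/1.5).
= (0.469×0.899/4.23)^(0.6667) = (0.09968)^(0.6667) = 0.215 mol·L⁻¹.

0.215 mol·L⁻¹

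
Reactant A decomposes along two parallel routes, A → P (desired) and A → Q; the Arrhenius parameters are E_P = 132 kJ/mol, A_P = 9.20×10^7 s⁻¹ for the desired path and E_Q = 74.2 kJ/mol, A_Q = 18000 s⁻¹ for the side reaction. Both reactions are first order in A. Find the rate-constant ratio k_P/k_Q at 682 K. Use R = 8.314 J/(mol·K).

0.191

Since both paths have the same order in A, the concentration cancels and S_{P/Q} = k_P/k_Q = (A_P/A_Q)·exp[(E_Q−E_P)/(RT)].
(E_Q−E_P)/(RT) = (74.2−132)×10³/(8.314×682) = -57800/5670 = -10.19.
k_P/k_Q = (9.20×10^7/18000)·exp(-10.19) = 5111 × 3.740×10^-5 = 0.191.
Since E_P > E_Q, raising the temperature improves selectivity toward P.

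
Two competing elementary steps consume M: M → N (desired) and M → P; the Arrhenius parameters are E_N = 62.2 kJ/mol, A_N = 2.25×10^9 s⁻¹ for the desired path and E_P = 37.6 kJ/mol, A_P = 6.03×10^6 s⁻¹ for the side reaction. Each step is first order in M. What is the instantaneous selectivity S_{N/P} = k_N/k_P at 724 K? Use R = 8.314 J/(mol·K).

6.27

With equal orders, S_{N/P} = k_N/k_P = (A_N/A_P)·exp[(E_P−E_N)/(RT)].
(E_P−E_N)/(RT) = (37.6−62.2)×10³/(8.314×724) = -24600/6019 = -4.087.
k_N/k_P = (2.25×10^9/6.03×10^6)·exp(-4.087) = 373.1 × 0.01679 = 6.27.
Since E_N > E_P, raising the temperature improves selectivity toward N.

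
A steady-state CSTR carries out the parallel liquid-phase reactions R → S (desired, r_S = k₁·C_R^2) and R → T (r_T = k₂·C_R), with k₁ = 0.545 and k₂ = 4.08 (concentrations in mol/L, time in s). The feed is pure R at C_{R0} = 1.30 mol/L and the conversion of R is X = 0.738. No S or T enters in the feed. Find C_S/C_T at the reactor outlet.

Exit C_R = C_{R0}(1−X) = 1.30×0.262 = 0.3406 mol/L.
Rates in a CSTR are evaluated at the outlet concentration: r_S = 0.545×0.3406^2 = 0.06322, r_T = 4.08×0.3406 = 1.390.
Overall selectivity = C_S/C_T = r_Sτ/(r_Tτ) = r_S/r_T = 0.0455.

0.0455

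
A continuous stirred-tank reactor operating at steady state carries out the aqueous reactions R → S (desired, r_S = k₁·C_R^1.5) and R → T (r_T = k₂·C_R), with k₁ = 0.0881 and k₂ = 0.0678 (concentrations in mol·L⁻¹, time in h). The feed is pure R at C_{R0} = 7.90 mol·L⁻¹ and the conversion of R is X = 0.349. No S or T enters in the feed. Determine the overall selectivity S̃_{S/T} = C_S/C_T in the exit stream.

2.95

Exit C_R = C_{R0}(1−X) = 7.90×0.651 = 5.143 mol·L⁻¹.
Rates in a CSTR are evaluated at the outlet concentration: r_S = 0.0881×5.143^1.5 = 1.028, r_T = 0.0678×5.143 = 0.3487.
Overall selectivity = C_S/C_T = r_Sτ/(r_Tτ) = r_S/r_T = 2.95.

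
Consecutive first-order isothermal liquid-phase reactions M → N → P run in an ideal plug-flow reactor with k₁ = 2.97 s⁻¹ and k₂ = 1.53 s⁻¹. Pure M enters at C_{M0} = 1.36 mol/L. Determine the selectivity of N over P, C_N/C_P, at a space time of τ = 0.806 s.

The intermediate concentration in a first-order A→B→C sequence is C_N = k₁C_{M0}(e^(−k₁τ) − e^(−k₂τ))/(k₂−k₁).
e^(−k₁τ) = e^(−2.97×0.806) = e^(−2.394) = 0.09128; e^(−k₂τ) = e^(−1.233) = 0.2914.
C_N = 2.97×1.36/(1.53−2.97) × (0.09128−0.2914) = (-2.805)×(-0.2001) = 0.5612 mol/L.
C_M = C_{M0}e^(−k₁τ) = 0.1241 mol/L, so C_P = C_{M0}−C_M−C_N = 0.6746 mol/L; C_N/C_P = 0.832.

0.832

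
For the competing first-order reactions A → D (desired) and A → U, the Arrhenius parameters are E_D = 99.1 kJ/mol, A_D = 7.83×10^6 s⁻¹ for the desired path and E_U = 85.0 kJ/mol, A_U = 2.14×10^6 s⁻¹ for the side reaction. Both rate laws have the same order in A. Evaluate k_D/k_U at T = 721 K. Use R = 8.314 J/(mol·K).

0.348

k_D/k_U = (A_D/A_U)·exp[−(E_D−E_U)/(RT)] = (A_D/A_U)·exp[(E_U−E_D)/(RT)].
(E_U−E_D)/(RT) = (85.0−99.1)×10³/(8.314×721) = -14100/5994 = -2.352.
k_D/k_U = (7.83×10^6/2.14×10^6)·exp(-2.352) = 3.659 × 0.09516 = 0.348.
Since E_D > E_U, raising the temperature improves selectivity toward D.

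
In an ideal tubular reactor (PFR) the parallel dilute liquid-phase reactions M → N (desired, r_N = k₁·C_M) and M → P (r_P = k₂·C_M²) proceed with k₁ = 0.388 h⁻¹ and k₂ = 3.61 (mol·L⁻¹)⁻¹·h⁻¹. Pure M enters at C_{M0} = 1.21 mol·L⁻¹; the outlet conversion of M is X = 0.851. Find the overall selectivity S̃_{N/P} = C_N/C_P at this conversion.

C_M = C_{M0}(1−X) = 0.1803 mol·L⁻¹.
Along a PFR/batch, dC_N/dC_M = −r_N/(r_N+r_P) = −k₁/(k₁+k₂·C_M).
Integrating from C_{M0} to C_M: C_N = (0.388/3.61)·ln[(0.388+3.61·1.21)/(0.388+3.61·0.180)] = 0.1075·ln(4.756/1.039) = 0.1635 mol·L⁻¹.
C_P = (C_{M0}−C_M)−C_N = 0.8662 mol·L⁻¹; S̃_{N/P} = 0.1635/0.8662 = 0.189.

0.189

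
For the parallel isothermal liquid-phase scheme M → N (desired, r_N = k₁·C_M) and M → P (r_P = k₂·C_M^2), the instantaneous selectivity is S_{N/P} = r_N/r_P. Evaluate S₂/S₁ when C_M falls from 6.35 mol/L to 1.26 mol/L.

5.04

S_{N/P} = (k₁/k₂)·C_M⁻¹, so S₂/S₁ = (C_{M,2}/C_{M,1})⁻¹.
= 6.35/1.26 = 5.04.
Selectivity toward N rises as C_M falls — low-concentration operation is favoured.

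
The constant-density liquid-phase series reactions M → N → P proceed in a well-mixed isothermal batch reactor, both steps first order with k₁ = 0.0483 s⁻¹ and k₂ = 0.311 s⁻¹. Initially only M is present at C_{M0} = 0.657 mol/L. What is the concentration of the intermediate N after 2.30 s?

0.0490 mol/L

Solving the coupled first-order balances gives C_N(t) = [k₁/(k₂−k₁)]·C_{M0}·(e^(−k₁t) − e^(−k₂t)).
e^(−k₁t) = e^(−0.0483×2.30) = e^(−0.1111) = 0.8949; e^(−k₂t) = e^(−0.7153) = 0.4890.
C_N = 0.0483×0.657/(0.311−0.0483) × (0.8949−0.4890) = 0.1208×0.4058 = 0.04902 mol/L.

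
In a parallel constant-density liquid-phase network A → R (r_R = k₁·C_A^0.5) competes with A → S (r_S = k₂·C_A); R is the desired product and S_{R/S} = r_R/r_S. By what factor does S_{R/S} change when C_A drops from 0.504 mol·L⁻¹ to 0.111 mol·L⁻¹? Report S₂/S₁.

S_{R/S} = (k₁/k₂)·C_A^-0.5, so S₂/S₁ = (C_{A,2}/C_{A,1})^-0.5.
= (0.111/0.504)^(-0.5) = (0.2202)^(-0.5) = 2.13.
Selectivity toward R rises as C_A falls — low-concentration operation is favoured.

2.13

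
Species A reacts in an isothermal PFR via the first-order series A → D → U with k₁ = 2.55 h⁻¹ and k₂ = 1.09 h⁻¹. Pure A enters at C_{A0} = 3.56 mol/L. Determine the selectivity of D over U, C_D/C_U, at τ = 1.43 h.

Solving the coupled first-order balances gives C_D(τ) = [k₁/(k₂−k₁)]·C_{A0}·(e^(−k₁τ) − e^(−k₂τ)).
e^(−k₁τ) = e^(−2.55×1.43) = e^(−3.646) = 0.02608; e^(−k₂τ) = e^(−1.559) = 0.2104.
C_D = 2.55×3.56/(1.09−2.55) × (0.02608−0.2104) = (-6.218)×(-0.1843) = 1.146 mol/L.
C_A = C_{A0}e^(−k₁τ) = 0.09285 mol/L, so C_U = C_{A0}−C_A−C_D = 2.321 mol/L; C_D/C_U = 0.494.

0.494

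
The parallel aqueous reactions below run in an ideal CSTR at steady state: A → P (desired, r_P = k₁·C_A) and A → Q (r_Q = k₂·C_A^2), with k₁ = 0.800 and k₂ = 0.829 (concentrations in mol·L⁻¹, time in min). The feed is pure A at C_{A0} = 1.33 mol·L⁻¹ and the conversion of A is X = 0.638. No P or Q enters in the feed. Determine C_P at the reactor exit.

Exit C_A = C_{A0}(1−X) = 1.33×0.362 = 0.4815 mol·L⁻¹.
Rates in a CSTR are evaluated at the outlet concentration: r_P = 0.800×0.4815 = 0.3852, r_Q = 0.829×0.4815^2 = 0.1922.
Fraction of consumed A going to P: r_P/(r_P+r_Q) = 0.6672.
C_P = 0.6672·C_{A0}·X = 0.6672×1.33×0.638 = 0.566 mol·L⁻¹.

0.566 mol·L⁻¹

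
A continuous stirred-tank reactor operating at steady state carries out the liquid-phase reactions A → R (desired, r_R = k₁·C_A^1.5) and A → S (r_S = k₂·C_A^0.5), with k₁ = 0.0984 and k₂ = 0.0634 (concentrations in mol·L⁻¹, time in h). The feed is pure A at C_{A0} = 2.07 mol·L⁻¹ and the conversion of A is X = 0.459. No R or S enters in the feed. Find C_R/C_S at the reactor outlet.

Exit C_A = C_{A0}(1−X) = 2.07×0.541 = 1.120 mol·L⁻¹.
A CSTR operates uniformly at the exit composition, giving r_R = 0.1166 and r_S = 0.06709 (each k·C_A^n at C_A = 1.120).
Overall selectivity = C_R/C_S = r_Rτ/(r_Sτ) = r_R/r_S = 1.74.

1.74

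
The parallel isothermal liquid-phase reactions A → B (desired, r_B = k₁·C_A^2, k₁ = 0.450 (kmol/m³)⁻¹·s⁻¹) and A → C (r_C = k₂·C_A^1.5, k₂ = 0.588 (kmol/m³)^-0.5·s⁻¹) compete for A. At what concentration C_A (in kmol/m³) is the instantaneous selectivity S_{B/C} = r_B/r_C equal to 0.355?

0.215 kmol/m³

S_{B/C} = (k₁/k₂)·C_A^0.5 ⇒ C_A = (S·k₂/k₁)^(2).
= (0.355×0.588/0.450)^(2) = (0.4639)^(2) = 0.215 kmol/m³.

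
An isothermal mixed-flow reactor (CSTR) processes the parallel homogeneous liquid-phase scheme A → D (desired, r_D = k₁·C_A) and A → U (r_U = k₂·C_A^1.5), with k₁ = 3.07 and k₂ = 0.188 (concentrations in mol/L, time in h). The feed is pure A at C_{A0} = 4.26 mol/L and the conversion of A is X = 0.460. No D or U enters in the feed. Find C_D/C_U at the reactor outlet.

Exit C_A = C_{A0}(1−X) = 4.26×0.540 = 2.300 mol/L.
A CSTR operates uniformly at the exit composition, giving r_D = 7.062 and r_U = 0.6559 (each k·C_A^n at C_A = 2.300).
Overall selectivity = C_D/C_U = r_Dτ/(r_Uτ) = r_D/r_U = 10.8.

10.8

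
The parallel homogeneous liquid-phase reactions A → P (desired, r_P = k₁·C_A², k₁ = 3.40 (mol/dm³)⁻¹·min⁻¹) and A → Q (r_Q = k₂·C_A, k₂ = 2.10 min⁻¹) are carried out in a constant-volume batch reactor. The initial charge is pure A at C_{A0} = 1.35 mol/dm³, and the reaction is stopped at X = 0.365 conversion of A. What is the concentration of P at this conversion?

0.315 mol/dm³

C_A = C_{A0}(1−X) = 0.8573 mol/dm³.
Along a PFR/batch, dC_Q/dC_A = −r_Q/(r_P+r_Q) = −k₂/(k₂+k₁·C_A).
Integrating from C_{A0} to C_A: C_Q = (2.10/3.40)·ln[(2.10+3.40·1.35)/(2.10+3.40·0.857)] = 0.6176·ln(6.690/5.015) = 0.1780 mol/dm³.
Then C_P = (C_{A0}−C_A) − C_Q = 0.4928 − 0.1780 = 0.3147 mol/dm³.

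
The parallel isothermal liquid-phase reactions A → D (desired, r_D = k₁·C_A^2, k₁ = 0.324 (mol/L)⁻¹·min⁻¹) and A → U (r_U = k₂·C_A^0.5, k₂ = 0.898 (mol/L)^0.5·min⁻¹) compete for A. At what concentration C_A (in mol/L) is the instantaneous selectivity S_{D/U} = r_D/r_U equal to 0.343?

S_{D/U} = (k₁/k₂)·C_A^1.5 ⇒ C_A = (S·k₂/k₁)^(1/1.5).
= (0.343×0.898/0.324)^(0.6667) = (0.9507)^(0.6667) = 0.967 mol/L.

0.967 mol/L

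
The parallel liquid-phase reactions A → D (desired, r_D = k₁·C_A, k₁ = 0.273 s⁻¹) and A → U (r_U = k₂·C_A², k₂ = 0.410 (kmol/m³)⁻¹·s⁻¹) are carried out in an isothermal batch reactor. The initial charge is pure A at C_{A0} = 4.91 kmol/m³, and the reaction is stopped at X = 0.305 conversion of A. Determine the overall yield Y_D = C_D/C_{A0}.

C_A = C_{A0}(1−X) = 3.412 kmol/m³.
Along a PFR/batch, dC_D/dC_A = −r_D/(r_D+r_U) = −k₁/(k₁+k₂·C_A).
Integrating from C_{A0} to C_A: C_D = (0.273/0.410)·ln[(0.273+0.410·4.91)/(0.273+0.410·3.41)] = 0.6659·ln(2.286/1.672) = 0.2083 kmol/m³.
Y_D = C_D/C_{A0} = 0.2083/4.91 = 0.0424.

0.0424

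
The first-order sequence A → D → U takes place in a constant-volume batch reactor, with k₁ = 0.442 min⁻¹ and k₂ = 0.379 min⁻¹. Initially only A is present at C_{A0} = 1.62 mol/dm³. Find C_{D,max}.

0.642 mol/dm³

For a first-order series the maximum intermediate yield is C_{D,max}/C_{A0} = (k₁/k₂)^[k₂/(k₂−k₁)].
= (0.442/0.379)^(0.379/(0.379−0.442)) = (1.166)^(-6.016) = 0.3965.
C_{D,max} = 0.3965×1.62 = 0.642 mol/dm³.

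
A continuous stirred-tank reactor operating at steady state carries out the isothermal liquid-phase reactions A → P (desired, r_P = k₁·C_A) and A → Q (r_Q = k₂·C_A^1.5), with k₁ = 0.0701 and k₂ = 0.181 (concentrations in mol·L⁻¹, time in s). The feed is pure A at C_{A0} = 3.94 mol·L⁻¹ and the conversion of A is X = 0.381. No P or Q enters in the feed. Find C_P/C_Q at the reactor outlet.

0.248

Exit C_A = C_{A0}(1−X) = 3.94×0.619 = 2.439 mol·L⁻¹.
A CSTR operates uniformly at the exit composition, giving r_P = 0.1710 and r_Q = 0.6894 (each k·C_A^n at C_A = 2.439).
Overall selectivity = C_P/C_Q = r_Pτ/(r_Qτ) = r_P/r_Q = 0.248.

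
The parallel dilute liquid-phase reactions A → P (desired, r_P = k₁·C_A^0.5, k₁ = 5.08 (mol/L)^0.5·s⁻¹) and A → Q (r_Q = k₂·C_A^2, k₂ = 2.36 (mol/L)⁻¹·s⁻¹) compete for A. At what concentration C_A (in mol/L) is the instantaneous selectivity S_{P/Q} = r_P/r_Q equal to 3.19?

0.769 mol/L

S_{P/Q} = (k₁/k₂)·C_A^-1.5 ⇒ C_A = (S·k₂/k₁)^(1/(-1.5)).
= (3.19×2.36/5.08)^(-0.6667) = (1.482)^(-0.6667) = 0.769 mol/L.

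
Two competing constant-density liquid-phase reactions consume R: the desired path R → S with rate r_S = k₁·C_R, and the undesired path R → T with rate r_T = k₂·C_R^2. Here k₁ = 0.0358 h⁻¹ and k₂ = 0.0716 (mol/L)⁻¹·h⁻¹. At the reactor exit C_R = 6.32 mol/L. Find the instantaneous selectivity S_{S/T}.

S_{S/T} = r_S/r_T = (k₁·C_R)/(k₂·C_R^2) = (k₁/k₂)·C_R⁻¹.
= (0.0358×6.320) / (0.0716×6.320^2) = 0.2263/2.860 = 0.0791.

0.0791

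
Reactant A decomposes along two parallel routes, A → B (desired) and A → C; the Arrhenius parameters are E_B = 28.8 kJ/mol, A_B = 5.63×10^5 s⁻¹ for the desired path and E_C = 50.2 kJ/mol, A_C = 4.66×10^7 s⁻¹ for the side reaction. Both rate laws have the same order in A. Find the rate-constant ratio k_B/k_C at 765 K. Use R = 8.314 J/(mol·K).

0.349

With equal orders, S_{B/C} = k_B/k_C = (A_B/A_C)·exp[(E_C−E_B)/(RT)].
(E_C−E_B)/(RT) = (50.2−28.8)×10³/(8.314×765) = 21400/6360 = 3.365.
k_B/k_C = (5.63×10^5/4.66×10^7)·exp(3.365) = 0.01208 × 28.92 = 0.349.
Since E_B < E_C, lowering the temperature improves selectivity toward B.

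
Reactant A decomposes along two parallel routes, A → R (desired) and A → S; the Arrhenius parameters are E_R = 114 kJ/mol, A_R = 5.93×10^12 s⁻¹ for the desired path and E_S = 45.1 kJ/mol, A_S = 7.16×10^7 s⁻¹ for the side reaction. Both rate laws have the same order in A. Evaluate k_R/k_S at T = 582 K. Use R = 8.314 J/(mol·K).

0.0542

k_R/k_S = (A_R/A_S)·exp[−(E_R−E_S)/(RT)] = (A_R/A_S)·exp[(E_S−E_R)/(RT)].
(E_S−E_R)/(RT) = (45.1−114)×10³/(8.314×582) = -68900/4839 = -14.24.
k_R/k_S = (5.93×10^12/7.16×10^7)·exp(-14.24) = 82821 × 6.546×10^-7 = 0.0542.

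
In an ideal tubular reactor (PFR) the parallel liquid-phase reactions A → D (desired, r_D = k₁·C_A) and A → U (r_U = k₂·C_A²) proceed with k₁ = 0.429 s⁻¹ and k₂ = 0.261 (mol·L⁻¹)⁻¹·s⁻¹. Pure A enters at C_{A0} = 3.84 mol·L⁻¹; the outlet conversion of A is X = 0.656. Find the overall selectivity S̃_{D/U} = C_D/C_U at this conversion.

C_A = C_{A0}(1−X) = 1.321 mol·L⁻¹.
Along a PFR/batch, dC_D/dC_A = −r_D/(r_D+r_U) = −k₁/(k₁+k₂·C_A).
Integrating from C_{A0} to C_A: C_D = (0.429/0.261)·ln[(0.429+0.261·3.84)/(0.429+0.261·1.32)] = 1.644·ln(1.431/0.7738) = 1.011 mol·L⁻¹.
C_U = (C_{A0}−C_A)−C_D = 1.508 mol·L⁻¹; S̃_{D/U} = 1.011/1.508 = 0.670.

0.670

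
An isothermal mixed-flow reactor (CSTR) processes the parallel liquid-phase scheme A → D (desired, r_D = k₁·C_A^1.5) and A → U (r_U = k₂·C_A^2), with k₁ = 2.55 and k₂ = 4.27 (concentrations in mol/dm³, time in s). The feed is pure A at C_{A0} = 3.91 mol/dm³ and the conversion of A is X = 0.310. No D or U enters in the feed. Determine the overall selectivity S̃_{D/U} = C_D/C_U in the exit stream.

Exit C_A = C_{A0}(1−X) = 3.91×0.690 = 2.698 mol/dm³.
Rates in a CSTR are evaluated at the outlet concentration: r_D = 2.55×2.698^1.5 = 11.30, r_U = 4.27×2.698^2 = 31.08.
Overall selectivity = C_D/C_U = r_Dτ/(r_Uτ) = r_D/r_U = 0.364.

0.364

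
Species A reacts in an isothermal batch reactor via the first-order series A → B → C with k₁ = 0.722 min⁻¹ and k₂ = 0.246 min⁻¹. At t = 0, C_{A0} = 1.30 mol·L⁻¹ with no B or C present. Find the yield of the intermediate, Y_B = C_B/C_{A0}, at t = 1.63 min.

Solving the coupled first-order balances gives C_B(t) = [k₁/(k₂−k₁)]·C_{A0}·(e^(−k₁t) − e^(−k₂t)).
e^(−k₁t) = e^(−0.722×1.63) = e^(−1.177) = 0.3082; e^(−k₂t) = e^(−0.4010) = 0.6697.
C_B = 0.722×1.30/(0.246−0.722) × (0.3082−0.6697) = (-1.972)×(-0.3614) = 0.7127 mol·L⁻¹.
Y_B = C_B/C_{A0} = 0.7127/1.30 = 0.548.

0.548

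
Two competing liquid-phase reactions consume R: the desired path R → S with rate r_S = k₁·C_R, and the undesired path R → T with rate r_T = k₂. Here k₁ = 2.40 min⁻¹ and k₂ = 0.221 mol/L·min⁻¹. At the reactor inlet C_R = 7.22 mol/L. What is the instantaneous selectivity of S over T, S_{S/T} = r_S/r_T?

78.4

S_{S/T} = r_S/r_T = (k₁·C_R)/(k₂) = (k₁/k₂)·C_R.
= (2.40×7.220) / (0.221) = 17.33/0.2210 = 78.4.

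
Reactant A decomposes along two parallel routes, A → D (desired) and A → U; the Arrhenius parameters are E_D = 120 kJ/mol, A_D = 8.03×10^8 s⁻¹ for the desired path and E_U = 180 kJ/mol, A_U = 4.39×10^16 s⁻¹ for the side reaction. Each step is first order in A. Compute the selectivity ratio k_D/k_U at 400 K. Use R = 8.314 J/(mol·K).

1.25

With equal orders, S_{D/U} = k_D/k_U = (A_D/A_U)·exp[(E_U−E_D)/(RT)].
(E_U−E_D)/(RT) = (180−120)×10³/(8.314×400) = 60000/3326 = 18.04.
k_D/k_U = (8.03×10^8/4.39×10^16)·exp(18.04) = 1.829×10^-8 × 6.847×10^7 = 1.25.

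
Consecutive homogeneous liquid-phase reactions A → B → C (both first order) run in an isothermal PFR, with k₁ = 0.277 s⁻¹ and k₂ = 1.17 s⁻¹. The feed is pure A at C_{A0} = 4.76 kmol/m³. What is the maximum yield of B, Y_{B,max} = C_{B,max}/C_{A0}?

At the optimum, C_{B,max}/C_{A0} = (k₁/k₂)^[k₂/(k₂−k₁)].
= (0.277/1.17)^(1.17/(1.17−0.277)) = (0.2368)^(1.310) = 0.1514.

0.151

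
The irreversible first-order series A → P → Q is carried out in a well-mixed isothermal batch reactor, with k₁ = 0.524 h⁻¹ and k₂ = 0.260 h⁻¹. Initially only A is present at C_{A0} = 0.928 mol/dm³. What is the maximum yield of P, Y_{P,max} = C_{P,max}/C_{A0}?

At the optimum, C_{P,max}/C_{A0} = (k₁/k₂)^[k₂/(k₂−k₁)].
= (0.524/0.260)^(0.260/(0.260−0.524)) = (2.015)^(-0.9848) = 0.5015.

0.501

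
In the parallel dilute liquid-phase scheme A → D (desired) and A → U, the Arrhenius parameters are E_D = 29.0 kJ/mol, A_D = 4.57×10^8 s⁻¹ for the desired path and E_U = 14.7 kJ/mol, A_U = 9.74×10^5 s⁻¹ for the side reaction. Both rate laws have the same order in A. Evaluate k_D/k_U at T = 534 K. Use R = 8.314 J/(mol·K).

With equal orders, S_{D/U} = k_D/k_U = (A_D/A_U)·exp[(E_U−E_D)/(RT)].
(E_U−E_D)/(RT) = (14.7−29.0)×10³/(8.314×534) = -14300/4440 = -3.221.
k_D/k_U = (4.57×10^8/9.74×10^5)·exp(-3.221) = 469.2 × 0.03992 = 18.7.

18.7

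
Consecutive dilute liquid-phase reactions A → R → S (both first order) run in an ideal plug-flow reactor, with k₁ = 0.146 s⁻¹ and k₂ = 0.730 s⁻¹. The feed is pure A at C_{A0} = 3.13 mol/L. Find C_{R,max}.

0.419 mol/L

For a first-order series the maximum intermediate yield is C_{R,max}/C_{A0} = (k₁/k₂)^[k₂/(k₂−k₁)].
= (0.146/0.730)^(0.730/(0.730−0.146)) = (0.2000)^(1.250) = 0.1337.
C_{R,max} = 0.1337×3.13 = 0.419 mol/L.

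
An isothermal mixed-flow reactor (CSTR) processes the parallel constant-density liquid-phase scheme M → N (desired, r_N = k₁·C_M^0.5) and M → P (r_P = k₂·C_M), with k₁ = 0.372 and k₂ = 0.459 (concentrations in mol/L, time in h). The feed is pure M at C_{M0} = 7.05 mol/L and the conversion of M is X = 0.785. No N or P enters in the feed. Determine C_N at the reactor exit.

2.20 mol/L

Exit C_M = C_{M0}(1−X) = 7.05×0.215 = 1.516 mol/L.
A CSTR operates uniformly at the exit composition, giving r_N = 0.4580 and r_P = 0.6957 (each k·C_M^n at C_M = 1.516).
Fraction of consumed M going to N: r_N/(r_N+r_P) = 0.3970.
C_N = 0.3970·C_{M0}·X = 0.3970×7.05×0.785 = 2.20 mol/L.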